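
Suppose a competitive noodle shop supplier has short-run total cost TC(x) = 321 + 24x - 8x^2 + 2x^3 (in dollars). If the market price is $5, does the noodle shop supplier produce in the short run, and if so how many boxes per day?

Strip out fixed cost: VC = 24x - 8x^2 + 2x^3. Then AVC = 24 - 8x + 2x^2 and MC = 24 - 16x + 6x^2.
AVC hits its minimum where MC = AVC, at x = 2, giving min AVC = 24 - 8·2 + 2·2^2 = $16.
With P < min AVC ($5 < $16), every unit sold adds to the loss.
The firm minimizes its loss by shutting down and losing only its fixed cost of $321.

Shut down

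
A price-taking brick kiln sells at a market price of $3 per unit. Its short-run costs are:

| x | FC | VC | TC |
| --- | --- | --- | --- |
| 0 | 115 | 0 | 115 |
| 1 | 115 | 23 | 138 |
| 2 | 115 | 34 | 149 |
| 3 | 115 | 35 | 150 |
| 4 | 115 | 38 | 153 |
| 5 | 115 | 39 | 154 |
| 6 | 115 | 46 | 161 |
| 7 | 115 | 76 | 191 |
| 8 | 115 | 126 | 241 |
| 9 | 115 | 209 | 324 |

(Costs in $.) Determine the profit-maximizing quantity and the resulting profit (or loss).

x = 0 (shut down); profit = -$115

Profit at each row (π = 3x − TC): x=0: -115; x=1: -135; x=2: -143; x=3: -141; x=4: -141; x=5: -139; x=6: -143; x=7: -170; x=8: -217; x=9: -297.
Profit is highest at x = 0. Equivalently, the lowest AVC in the table is 46/6 ≈ $7.67 at x = 6, and P = $3 falls below it — price never covers variable cost, so the firm shuts down and loses only its fixed cost.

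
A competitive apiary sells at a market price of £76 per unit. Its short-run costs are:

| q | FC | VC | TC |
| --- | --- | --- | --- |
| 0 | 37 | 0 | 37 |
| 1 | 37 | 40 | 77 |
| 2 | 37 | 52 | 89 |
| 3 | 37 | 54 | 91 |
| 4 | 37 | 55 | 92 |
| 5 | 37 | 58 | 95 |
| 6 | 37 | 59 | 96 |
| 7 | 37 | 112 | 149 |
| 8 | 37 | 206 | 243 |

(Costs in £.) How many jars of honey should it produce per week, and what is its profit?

Compute π = P·q − TC at each output: q=0: -37; q=1: -1; q=2: 63; q=3: 137; q=4: 212; q=5: 285; q=6: 360; q=7: 383; q=8: 365.
Profit is maximized at q = 7. AVC there is 112/7 = £16 ≤ P, so producing beats shutting down (which would give -£37).

q = 7; profit = £383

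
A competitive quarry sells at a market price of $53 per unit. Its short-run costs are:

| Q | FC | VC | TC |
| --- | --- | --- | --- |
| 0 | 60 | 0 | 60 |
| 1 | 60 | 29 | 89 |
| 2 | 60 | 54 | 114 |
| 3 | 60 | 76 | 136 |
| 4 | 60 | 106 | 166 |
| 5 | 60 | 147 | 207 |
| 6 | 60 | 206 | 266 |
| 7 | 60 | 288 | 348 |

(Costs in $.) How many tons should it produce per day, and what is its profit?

Compute π = P·Q − TC at each output: Q=0: -60; Q=1: -36; Q=2: -8; Q=3: 23; Q=4: 46; Q=5: 58; Q=6: 52; Q=7: 23.
Profit is maximized at Q = 5. AVC there is 147/5 = $29.40 ≤ P, so producing beats shutting down (which would give -$60).

Q = 5; profit = $58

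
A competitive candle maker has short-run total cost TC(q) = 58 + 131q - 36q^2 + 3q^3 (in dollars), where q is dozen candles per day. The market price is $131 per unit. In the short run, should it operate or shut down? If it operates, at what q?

Produce at q = 8

From TC, MC = TC'(q) = 131 - 72q + 9q^2 and AVC = VC/q = 131 - 36q + 3q^2.
The AVC parabola has its vertex at q = 36/6 = 6, where AVC = 131 - 36·6 + 3·6^2 = $23.
Since P = $131 ≥ min AVC = $23, price covers variable cost and the firm should produce.
Set P = MC: 131 = 131 - 72q + 9q^2 → -72q + 9q^2 = 0. The roots are q = 0 and q = 8; the profit-maximizing output is on the rising part of MC, so q* = 8.
Check: AVC at q = 8 is $35 ≤ P, so revenue covers variable cost.
Profit = P·q − TC = 131·8 − 338 = $710.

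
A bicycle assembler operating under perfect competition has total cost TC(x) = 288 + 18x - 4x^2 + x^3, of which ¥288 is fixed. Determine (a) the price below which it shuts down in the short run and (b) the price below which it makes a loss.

Shutdown price = ¥14; break-even price = ¥78

Shutdown price = min AVC. AVC = 18 - 4x + x^2, with vertex at x = 2 and minimum ¥14.
ATC = 288/x + 18 - 4x + x^2. Setting dATC/dx = −288/x^2 − 4 + 2x = 0 gives x = 6 (since 2·6^3 − 4·6^2 = 288).
min ATC = 288/6 + 18 − 4·6 + 6^2 = ¥78. That is the break-even price.
Between these two prices the firm operates at a loss; above ¥78 it earns a profit.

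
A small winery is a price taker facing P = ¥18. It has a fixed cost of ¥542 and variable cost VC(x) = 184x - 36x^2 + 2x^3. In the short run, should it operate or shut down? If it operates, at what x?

Variable cost is VC = 184x - 36x^2 + 2x^3, so AVC = VC/x = 184 - 36x + 2x^2 and MC = dTC/dx = 184 - 72x + 6x^2.
AVC is minimized where dAVC/dx = -36 + 4x = 0, at x = 9; min AVC = 184 - 36·9 + 2·9^2 = ¥22.
With P < min AVC (¥18 < ¥22), every unit sold adds to the loss.
Best response: produce nothing and absorb the ¥542 fixed cost.

Shut down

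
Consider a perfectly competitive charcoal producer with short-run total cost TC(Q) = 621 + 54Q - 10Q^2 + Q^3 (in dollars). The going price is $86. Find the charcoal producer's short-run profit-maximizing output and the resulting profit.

Profit = -$237 at Q = 8

AVC = 54 - 10Q + Q^2 has its minimum $29 at Q = 5; price $86 clears that bar, so the firm operates.
With MC = 54 - 20Q + 3Q^2, P = MC on the upward-sloping part at Q* = 8.
TR = 86·8 = 688. TC = 621 + 304 = 925. Profit = 688 − 925 = -$237.
That loss of $237 beats the $621 the firm would lose by shutting down; producing recovers $384 of fixed cost.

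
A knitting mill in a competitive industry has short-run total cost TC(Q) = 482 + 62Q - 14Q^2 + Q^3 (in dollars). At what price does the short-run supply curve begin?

$13 per unit

The shutdown price is the minimum of AVC. VC = 62Q - 14Q^2 + Q^3, so AVC = 62 - 14Q + Q^2.
dAVC/dQ = -14 + 2Q = 0 gives Q = 7. min AVC = 62 - 14·7 + 7^2 = 13.
The firm shuts down for any P below $13.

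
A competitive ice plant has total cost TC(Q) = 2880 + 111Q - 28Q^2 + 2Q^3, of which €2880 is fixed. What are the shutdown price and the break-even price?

AVC = 111 - 28Q + 2Q^2; minimized at Q = 7, giving min AVC = €13. That is the shutdown price.
ATC = 2880/Q + 111 - 28Q + 2Q^2. Setting dATC/dQ = −2880/Q^2 − 28 + 4Q = 0 gives Q = 12 (since 4·12^3 − 28·12^2 = 2880).
min ATC = 2880/12 + 111 − 28·12 + 2·12^2 = €303. That is the break-even price.
Between these two prices the firm operates at a loss; above €303 it earns a profit.

Shutdown price = €13; break-even price = €303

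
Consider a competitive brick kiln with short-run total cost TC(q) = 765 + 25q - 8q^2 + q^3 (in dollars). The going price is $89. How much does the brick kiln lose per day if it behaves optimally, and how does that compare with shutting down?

Profit = -$253 at q = 8

AVC = 25 - 8q + q^2; min AVC = $9 at q = 4. Since P = $89 ≥ min AVC, the firm produces.
With MC = 25 - 16q + 3q^2, P = MC on the upward-sloping part at q* = 8.
TR = 89·8 = 712. TC = 765 + 200 = 965. Profit = 712 − 965 = -$253.
That loss of $253 beats the $765 the firm would lose by shutting down; producing recovers $512 of fixed cost.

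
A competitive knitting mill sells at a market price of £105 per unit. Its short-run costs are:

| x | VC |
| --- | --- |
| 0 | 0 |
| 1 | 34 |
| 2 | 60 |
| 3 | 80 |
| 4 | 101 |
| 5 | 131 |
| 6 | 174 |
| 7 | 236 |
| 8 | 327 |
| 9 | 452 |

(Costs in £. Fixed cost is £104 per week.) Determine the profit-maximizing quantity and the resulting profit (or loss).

x = 8; profit = £409

Tabulate TR − TC: x=0: -104; x=1: -33; x=2: 46; x=3: 131; x=4: 215; x=5: 290; x=6: 352; x=7: 395; x=8: 409; x=9: 389.
Profit is maximized at x = 8. AVC there is 327/8 = £40.88 ≤ P, so producing beats shutting down (which would give -£104).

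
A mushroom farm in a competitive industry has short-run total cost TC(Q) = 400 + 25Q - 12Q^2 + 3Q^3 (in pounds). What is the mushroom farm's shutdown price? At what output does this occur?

£13 per unit, at Q = 2

The shutdown price is the minimum of AVC. VC = 25Q - 12Q^2 + 3Q^3, so AVC = 25 - 12Q + 3Q^2.
At the minimum of AVC, MC = AVC. MC = 25 - 24Q + 9Q^2; setting MC = AVC gives 6Q^2 - 12Q = 0, so Q = 2. min AVC = 13.
For P < £13 the firm produces nothing.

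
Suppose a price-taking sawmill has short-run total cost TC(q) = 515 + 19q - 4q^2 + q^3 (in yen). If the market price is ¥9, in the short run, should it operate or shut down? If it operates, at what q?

Shut down

Strip out fixed cost: VC = 19q - 4q^2 + q^3. Then AVC = 19 - 4q + q^2 and MC = 19 - 8q + 3q^2.
AVC hits its minimum where MC = AVC, at q = 2, giving min AVC = 19 - 4·2 + 2^2 = ¥15.
With P < min AVC (¥9 < ¥15), every unit sold adds to the loss.
Shutting down limits the loss to fixed cost, ¥515.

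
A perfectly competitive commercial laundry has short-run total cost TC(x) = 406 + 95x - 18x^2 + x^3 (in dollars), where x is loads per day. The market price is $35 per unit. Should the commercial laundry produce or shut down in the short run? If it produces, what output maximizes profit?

From TC, MC = TC'(x) = 95 - 36x + 3x^2 and AVC = VC/x = 95 - 18x + x^2.
The AVC parabola has its vertex at x = 18/2 = 9, where AVC = 95 - 18·9 + 9^2 = $14.
Because $35 ≥ $14, revenue can cover variable cost; the firm operates.
Solving P = MC: 60 - 36x + 3x^2 = 0 ⇒ x = 2 or 10. On the upward-sloping branch, x* = 10.
Check: AVC at x = 10 is $15 ≤ P, so revenue covers variable cost.
Profit = P·x − TC = 35·10 − 556 = -$206, a loss, but smaller than the $406 fixed cost the firm would lose by shutting down.

Produce at x = 10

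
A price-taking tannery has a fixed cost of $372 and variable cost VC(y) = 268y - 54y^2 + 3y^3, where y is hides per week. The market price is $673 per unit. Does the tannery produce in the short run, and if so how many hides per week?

Produce at y = 15

From TC, MC = TC'(y) = 268 - 108y + 9y^2 and AVC = VC/y = 268 - 54y + 3y^2.
The AVC parabola has its vertex at y = 54/6 = 9, where AVC = 268 - 54·9 + 3·9^2 = $25.
P = $673 exceeds min AVC = $25, so the firm stays open.
Solving P = MC: -405 - 108y + 9y^2 = 0 ⇒ y = -3 or 15. On the upward-sloping branch, y* = 15.
Check: AVC at y = 15 is $133 ≤ P, so revenue covers variable cost.
Profit = P·y − TC = 673·15 − 2367 = $7728.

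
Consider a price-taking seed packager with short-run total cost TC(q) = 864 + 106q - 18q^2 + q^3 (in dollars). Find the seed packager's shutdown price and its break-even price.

Shutdown price = $25; break-even price = $106

AVC = 106 - 18q + q^2; minimized at q = 9, giving min AVC = $25. That is the shutdown price.
ATC = 864/q + 106 - 18q + q^2. Setting dATC/dq = −864/q^2 − 18 + 2q = 0 gives q = 12 (since 2·12^3 − 18·12^2 = 864).
min ATC = 864/12 + 106 − 18·12 + 12^2 = $106. That is the break-even price.
For $25 ≤ P < $106 the firm produces at a loss; below $25 it shuts down.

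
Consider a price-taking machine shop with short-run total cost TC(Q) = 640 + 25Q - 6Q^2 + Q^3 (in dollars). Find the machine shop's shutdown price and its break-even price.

AVC = 25 - 6Q + Q^2; minimized at Q = 3, giving min AVC = $16. That is the shutdown price.
ATC = 640/Q + 25 - 6Q + Q^2. Setting dATC/dQ = −640/Q^2 − 6 + 2Q = 0 gives Q = 8 (since 2·8^3 − 6·8^2 = 640).
min ATC = 640/8 + 25 − 6·8 + 8^2 = $121. That is the break-even price.
For $16 ≤ P < $121 the firm produces at a loss; below $16 it shuts down.

Shutdown price = $16; break-even price = $121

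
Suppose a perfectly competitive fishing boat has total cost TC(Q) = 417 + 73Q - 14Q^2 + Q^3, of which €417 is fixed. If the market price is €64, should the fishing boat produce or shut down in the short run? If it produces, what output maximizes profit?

Produce at Q = 9

From TC, MC = TC'(Q) = 73 - 28Q + 3Q^2 and AVC = VC/Q = 73 - 14Q + Q^2.
The AVC parabola has its vertex at Q = 14/2 = 7, where AVC = 73 - 14·7 + 7^2 = €24.
Since P = €64 ≥ min AVC = €24, price covers variable cost and the firm should produce.
Set P = MC: 64 = 73 - 28Q + 3Q^2 → 9 - 28Q + 3Q^2 = 0. The roots are Q = 1/3 and Q = 9; the profit-maximizing output is on the rising part of MC, so Q* = 9.
Check: AVC at Q = 9 is €28 ≤ P, so revenue covers variable cost.
Profit = P·Q − TC = 64·9 − 669 = -€93, a loss, but smaller than the €417 fixed cost the firm would lose by shutting down.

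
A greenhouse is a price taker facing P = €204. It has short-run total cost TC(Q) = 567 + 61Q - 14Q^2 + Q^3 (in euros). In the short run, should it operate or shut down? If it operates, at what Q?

Produce at Q = 13

Variable cost is VC = 61Q - 14Q^2 + Q^3, so AVC = VC/Q = 61 - 14Q + Q^2 and MC = dTC/dQ = 61 - 28Q + 3Q^2.
The AVC parabola has its vertex at Q = 14/2 = 7, where AVC = 61 - 14·7 + 7^2 = €12.
Since P = €204 ≥ min AVC = €12, price covers variable cost and the firm should produce.
P = MC gives -143 - 28Q + 3Q^2 = 0, with roots -11/3 and 13. Take the larger (rising MC): Q* = 13.
Check: AVC at Q = 13 is €48 ≤ P, so revenue covers variable cost.
Profit = P·Q − TC = 204·13 − 1191 = €1461.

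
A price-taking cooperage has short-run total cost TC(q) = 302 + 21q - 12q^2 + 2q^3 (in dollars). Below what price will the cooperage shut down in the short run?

$3 per unit

The firm shuts down when price falls below the minimum of average variable cost. AVC = VC/q = 21 - 12q + 2q^2.
At the minimum of AVC, MC = AVC. MC = 21 - 24q + 6q^2; setting MC = AVC gives 4q^2 - 12q = 0, so q = 3. min AVC = 3.
The firm shuts down for any P below $3.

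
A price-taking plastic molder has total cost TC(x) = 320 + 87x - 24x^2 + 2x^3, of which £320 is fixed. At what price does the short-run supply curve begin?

The shutdown price is the minimum of AVC. VC = 87x - 24x^2 + 2x^3, so AVC = 87 - 24x + 2x^2.
At the minimum of AVC, MC = AVC. MC = 87 - 48x + 6x^2; setting MC = AVC gives 4x^2 - 24x = 0, so x = 6. min AVC = 15.
So the shutdown price is £15.

£15 per unit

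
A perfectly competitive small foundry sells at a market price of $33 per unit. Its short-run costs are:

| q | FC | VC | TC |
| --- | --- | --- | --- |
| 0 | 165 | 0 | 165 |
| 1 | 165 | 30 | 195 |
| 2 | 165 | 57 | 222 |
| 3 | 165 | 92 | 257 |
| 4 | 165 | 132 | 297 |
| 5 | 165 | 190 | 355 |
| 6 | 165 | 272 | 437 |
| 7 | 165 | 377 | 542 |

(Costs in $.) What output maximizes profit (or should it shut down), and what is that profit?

Tabulate TR − TC: q=0: -165; q=1: -162; q=2: -156; q=3: -158; q=4: -165; q=5: -190; q=6: -239; q=7: -311.
Profit is maximized at q = 2. AVC there is 57/2 = $28.50 ≤ P, so producing beats shutting down (which would give -$165).

q = 2; profit = -$156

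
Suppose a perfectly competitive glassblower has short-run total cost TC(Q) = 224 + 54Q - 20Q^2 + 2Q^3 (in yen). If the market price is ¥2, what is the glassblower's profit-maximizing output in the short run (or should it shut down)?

Shut down

From TC, MC = TC'(Q) = 54 - 40Q + 6Q^2 and AVC = VC/Q = 54 - 20Q + 2Q^2.
AVC is minimized where dAVC/dQ = -20 + 4Q = 0, at Q = 5; min AVC = 54 - 20·5 + 2·5^2 = ¥4.
Since P = ¥2 < min AVC = ¥4, price fails to cover variable cost at any output.
Shutting down limits the loss to fixed cost, ¥224.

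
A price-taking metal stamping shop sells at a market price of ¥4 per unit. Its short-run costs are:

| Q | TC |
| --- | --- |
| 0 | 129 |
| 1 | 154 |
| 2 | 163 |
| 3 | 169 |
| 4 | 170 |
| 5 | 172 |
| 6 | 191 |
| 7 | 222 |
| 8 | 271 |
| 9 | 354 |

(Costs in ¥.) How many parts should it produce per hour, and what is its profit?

Q = 0 (shut down); profit = -¥129

Tabulate TR − TC: Q=0: -129; Q=1: -150; Q=2: -155; Q=3: -157; Q=4: -154; Q=5: -152; Q=6: -167; Q=7: -194; Q=8: -239; Q=9: -318.
Profit is highest at Q = 0. Equivalently, the lowest AVC in the table is 43/5 ≈ ¥8.60 at Q = 5, and P = ¥4 falls below it — price never covers variable cost, so the firm shuts down and loses only its fixed cost.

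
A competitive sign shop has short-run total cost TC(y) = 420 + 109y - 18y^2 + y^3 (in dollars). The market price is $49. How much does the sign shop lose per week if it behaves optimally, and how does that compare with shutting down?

AVC = 109 - 18y + y^2 has its minimum $28 at y = 9; price $49 clears that bar, so the firm operates.
With MC = 109 - 36y + 3y^2, P = MC on the upward-sloping part at y* = 10.
TR = 49·10 = 490. TC = 420 + 290 = 710. Profit = 490 − 710 = -$220.
That loss of $220 beats the $420 the firm would lose by shutting down; producing recovers $200 of fixed cost.

Profit = -$220 at y = 10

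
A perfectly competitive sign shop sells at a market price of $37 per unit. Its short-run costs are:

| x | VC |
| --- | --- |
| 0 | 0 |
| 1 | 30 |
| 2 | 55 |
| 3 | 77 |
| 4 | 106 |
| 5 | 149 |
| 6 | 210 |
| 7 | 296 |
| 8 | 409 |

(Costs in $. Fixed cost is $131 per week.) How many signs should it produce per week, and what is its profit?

x = 4; profit = -$89

Profit at each row (π = 37x − TC): x=0: -131; x=1: -124; x=2: -112; x=3: -97; x=4: -89; x=5: -95; x=6: -119; x=7: -168; x=8: -244.
Profit is maximized at x = 4. AVC there is 106/4 = $26.50 ≤ P, so producing beats shutting down (which would give -$131).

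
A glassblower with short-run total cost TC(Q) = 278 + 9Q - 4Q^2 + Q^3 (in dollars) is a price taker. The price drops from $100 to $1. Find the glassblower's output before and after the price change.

Output falls from 7 to 0 (the firm shuts down)

MC = 9 - 8Q + 3Q^2; the shutdown threshold is min AVC = $5 (at Q = 2).
At P = $100 ≥ min AVC, set P = MC on the rising branch: Q = 7.
At P = $1 < min AVC = $5, price no longer covers variable cost at any output, so the firm shuts down: Q = 0.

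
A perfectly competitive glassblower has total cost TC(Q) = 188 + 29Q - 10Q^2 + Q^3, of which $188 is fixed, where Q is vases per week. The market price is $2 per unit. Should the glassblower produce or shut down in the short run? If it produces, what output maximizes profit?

Shut down

Strip out fixed cost: VC = 29Q - 10Q^2 + Q^3. Then AVC = 29 - 10Q + Q^2 and MC = 29 - 20Q + 3Q^2.
AVC is minimized where dAVC/dQ = -10 + 2Q = 0, at Q = 5; min AVC = 29 - 10·5 + 5^2 = $4.
With P < min AVC ($2 < $4), every unit sold adds to the loss.
The firm minimizes its loss by shutting down and losing only its fixed cost of $188.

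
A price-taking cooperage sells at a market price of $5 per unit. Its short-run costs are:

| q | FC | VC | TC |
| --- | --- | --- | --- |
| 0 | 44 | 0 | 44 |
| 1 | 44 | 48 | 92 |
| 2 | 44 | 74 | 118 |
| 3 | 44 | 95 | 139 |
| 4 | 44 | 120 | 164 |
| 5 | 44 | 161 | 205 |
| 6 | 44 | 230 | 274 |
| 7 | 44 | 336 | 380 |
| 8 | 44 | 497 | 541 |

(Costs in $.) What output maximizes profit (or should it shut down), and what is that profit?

Compute π = P·q − TC at each output: q=0: -44; q=1: -87; q=2: -108; q=3: -124; q=4: -144; q=5: -180; q=6: -244; q=7: -345; q=8: -501.
Profit is highest at q = 0. Equivalently, the lowest AVC in the table is 120/4 ≈ $30 at q = 4, and P = $5 falls below it — price never covers variable cost, so the firm shuts down and loses only its fixed cost.

q = 0 (shut down); profit = -$44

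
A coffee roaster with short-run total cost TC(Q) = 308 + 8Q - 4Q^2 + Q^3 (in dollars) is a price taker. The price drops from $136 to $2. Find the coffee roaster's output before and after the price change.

MC = 8 - 8Q + 3Q^2; the shutdown threshold is min AVC = $4 (at Q = 2).
With P = $136 above the shutdown price, P = MC gives Q = 8.
At P = $2 < min AVC = $4, price no longer covers variable cost at any output, so the firm shuts down: Q = 0.

Output falls from 8 to 0 (the firm shuts down)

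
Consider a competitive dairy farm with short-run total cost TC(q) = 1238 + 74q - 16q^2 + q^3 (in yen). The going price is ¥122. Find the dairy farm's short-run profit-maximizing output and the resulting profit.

Profit = -¥86 at q = 12

AVC = 74 - 16q + q^2 has its minimum ¥10 at q = 8; price ¥122 clears that bar, so the firm operates.
MC = 74 - 32q + 3q^2. Setting P = MC and taking the root on the rising branch gives q* = 12.
TR = 122·12 = 1464. TC = 1238 + 312 = 1550. Profit = 1464 − 1550 = -¥86.
That loss of ¥86 beats the ¥1238 the firm would lose by shutting down; producing recovers ¥1152 of fixed cost.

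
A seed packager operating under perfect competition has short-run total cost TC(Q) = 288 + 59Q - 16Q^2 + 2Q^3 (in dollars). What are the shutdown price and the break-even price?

Shutdown price = $27; break-even price = $83

AVC = 59 - 16Q + 2Q^2; minimized at Q = 4, giving min AVC = $27. That is the shutdown price.
ATC = 288/Q + 59 - 16Q + 2Q^2. Setting dATC/dQ = −288/Q^2 − 16 + 4Q = 0 gives Q = 6 (since 4·6^3 − 16·6^2 = 288).
min ATC = 288/6 + 59 − 16·6 + 2·6^2 = $83. That is the break-even price.
For $27 ≤ P < $83 the firm produces at a loss; below $27 it shuts down.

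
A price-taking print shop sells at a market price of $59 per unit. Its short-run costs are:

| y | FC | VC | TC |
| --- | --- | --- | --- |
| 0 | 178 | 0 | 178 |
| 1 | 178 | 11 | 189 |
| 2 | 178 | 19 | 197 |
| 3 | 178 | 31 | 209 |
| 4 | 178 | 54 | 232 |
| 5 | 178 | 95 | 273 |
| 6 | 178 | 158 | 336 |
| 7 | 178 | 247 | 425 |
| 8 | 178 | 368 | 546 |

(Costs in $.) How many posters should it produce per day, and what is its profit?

Tabulate TR − TC: y=0: -178; y=1: -130; y=2: -79; y=3: -32; y=4: 4; y=5: 22; y=6: 18; y=7: -12; y=8: -74.
Profit is maximized at y = 5. AVC there is 95/5 = $19 ≤ P, so producing beats shutting down (which would give -$178).

y = 5; profit = $22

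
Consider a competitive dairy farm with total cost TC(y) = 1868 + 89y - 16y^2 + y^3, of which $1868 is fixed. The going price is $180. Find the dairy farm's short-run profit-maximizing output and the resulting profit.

Profit = -$178 at y = 13

AVC = 89 - 16y + y^2; min AVC = $25 at y = 8. Since P = $180 ≥ min AVC, the firm produces.
MC = 89 - 32y + 3y^2. Setting P = MC and taking the root on the rising branch gives y* = 13.
TR = 180·13 = 2340. TC = 1868 + 650 = 2518. Profit = 2340 − 2518 = -$178.
Shutting down would mean losing the fixed cost of $1868, so operating at a loss of $178 is better by $1690.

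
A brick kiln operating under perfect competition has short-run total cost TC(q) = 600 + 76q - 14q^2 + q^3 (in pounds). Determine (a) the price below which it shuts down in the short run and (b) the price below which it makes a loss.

Shutdown price = £27; break-even price = £96

AVC = 76 - 14q + q^2; minimized at q = 7, giving min AVC = £27. That is the shutdown price.
ATC = 600/q + 76 - 14q + q^2. Setting dATC/dq = −600/q^2 − 14 + 2q = 0 gives q = 10 (since 2·10^3 − 14·10^2 = 600).
min ATC = 600/10 + 76 − 14·10 + 10^2 = £96. That is the break-even price.
Between these two prices the firm operates at a loss; above £96 it earns a profit.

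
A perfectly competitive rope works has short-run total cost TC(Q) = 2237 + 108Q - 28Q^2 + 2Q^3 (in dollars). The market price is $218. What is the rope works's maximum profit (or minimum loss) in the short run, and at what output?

AVC = 108 - 28Q + 2Q^2; min AVC = $10 at Q = 7. Since P = $218 ≥ min AVC, the firm produces.
MC = 108 - 56Q + 6Q^2. Setting P = MC and taking the root on the rising branch gives Q* = 11.
TR = 218·11 = 2398. TC = 2237 + 462 = 2699. Profit = 2398 − 2699 = -$301.
Shutting down would mean losing the fixed cost of $2237, so operating at a loss of $301 is better by $1936.

Profit = -$301 at Q = 11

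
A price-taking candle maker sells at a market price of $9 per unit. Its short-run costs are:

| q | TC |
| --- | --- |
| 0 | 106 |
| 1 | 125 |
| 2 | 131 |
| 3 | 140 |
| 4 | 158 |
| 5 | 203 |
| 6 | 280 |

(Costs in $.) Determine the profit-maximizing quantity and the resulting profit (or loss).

Profit at each row (π = 9q − TC): q=0: -106; q=1: -116; q=2: -113; q=3: -113; q=4: -122; q=5: -158; q=6: -226.
Profit is highest at q = 0. Equivalently, the lowest AVC in the table is 34/3 ≈ $11.33 at q = 3, and P = $9 falls below it — price never covers variable cost, so the firm shuts down and loses only its fixed cost.

q = 0 (shut down); profit = -$106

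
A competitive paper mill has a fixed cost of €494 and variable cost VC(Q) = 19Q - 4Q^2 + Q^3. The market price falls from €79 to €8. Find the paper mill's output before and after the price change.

Output falls from 6 to 0 (the firm shuts down)

AVC = 19 - 4Q + Q^2, minimized at Q = 2 where min AVC = €15. MC = 19 - 8Q + 3Q^2.
With P = €79 above the shutdown price, P = MC gives Q = 6.
At P = €8 < min AVC = €15, price no longer covers variable cost at any output, so the firm shuts down: Q = 0.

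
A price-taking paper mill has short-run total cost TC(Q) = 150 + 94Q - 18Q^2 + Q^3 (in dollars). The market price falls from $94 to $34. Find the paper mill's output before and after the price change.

AVC = 94 - 18Q + Q^2, minimized at Q = 9 where min AVC = $13. MC = 94 - 36Q + 3Q^2.
With P = $94 above the shutdown price, P = MC gives Q = 12.
At P = $34 ≥ min AVC, set P = MC: Q = 10. The firm stays open but cuts output.

Output falls from 12 to 10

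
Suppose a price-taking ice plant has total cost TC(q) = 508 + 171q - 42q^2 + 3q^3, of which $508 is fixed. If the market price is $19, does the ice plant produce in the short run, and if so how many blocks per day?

Shut down

Variable cost is VC = 171q - 42q^2 + 3q^3, so AVC = VC/q = 171 - 42q + 3q^2 and MC = dTC/dq = 171 - 84q + 9q^2.
AVC hits its minimum where MC = AVC, at q = 7, giving min AVC = 171 - 42·7 + 3·7^2 = $24.
Since P = $19 < min AVC = $24, price fails to cover variable cost at any output.
Shutting down limits the loss to fixed cost, $508.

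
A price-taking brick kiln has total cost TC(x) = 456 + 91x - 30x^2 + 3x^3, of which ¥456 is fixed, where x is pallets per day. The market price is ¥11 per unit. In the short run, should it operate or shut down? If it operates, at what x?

Strip out fixed cost: VC = 91x - 30x^2 + 3x^3. Then AVC = 91 - 30x + 3x^2 and MC = 91 - 60x + 9x^2.
AVC hits its minimum where MC = AVC, at x = 5, giving min AVC = 91 - 30·5 + 3·5^2 = ¥16.
With P < min AVC (¥11 < ¥16), every unit sold adds to the loss.
Best response: produce nothing and absorb the ¥456 fixed cost.

Shut down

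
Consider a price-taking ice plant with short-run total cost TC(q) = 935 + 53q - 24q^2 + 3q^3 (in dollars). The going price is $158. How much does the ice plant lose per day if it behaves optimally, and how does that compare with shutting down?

Profit = -$53 at q = 7

AVC = 53 - 24q + 3q^2; min AVC = $5 at q = 4. Since P = $158 ≥ min AVC, the firm produces.
With MC = 53 - 48q + 9q^2, P = MC on the upward-sloping part at q* = 7.
TR = 158·7 = 1106. TC = 935 + 224 = 1159. Profit = 1106 − 1159 = -$53.
By producing, the firm covers all variable cost plus $882 of fixed cost; shutting down would lose the full $935.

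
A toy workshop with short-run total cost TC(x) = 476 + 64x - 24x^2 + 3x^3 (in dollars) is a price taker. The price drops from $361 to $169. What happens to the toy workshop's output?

Output falls from 9 to 7

MC = 64 - 48x + 9x^2; the shutdown threshold is min AVC = $16 (at x = 4).
At P = $361 ≥ min AVC, set P = MC on the rising branch: x = 9.
At P = $169 ≥ min AVC, set P = MC: x = 7. The firm stays open but cuts output.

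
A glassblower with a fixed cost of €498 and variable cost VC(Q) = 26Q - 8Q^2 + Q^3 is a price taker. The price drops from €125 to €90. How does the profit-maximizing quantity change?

Output falls from 9 to 8

MC = 26 - 16Q + 3Q^2; the shutdown threshold is min AVC = €10 (at Q = 4).
With P = €125 above the shutdown price, P = MC gives Q = 9.
At P = €90 ≥ min AVC, set P = MC: Q = 8. The firm stays open but cuts output.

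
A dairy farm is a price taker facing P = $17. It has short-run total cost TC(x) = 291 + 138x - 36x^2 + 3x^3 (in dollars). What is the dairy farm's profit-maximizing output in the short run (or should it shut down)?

Shut down

Strip out fixed cost: VC = 138x - 36x^2 + 3x^3. Then AVC = 138 - 36x + 3x^2 and MC = 138 - 72x + 9x^2.
The AVC parabola has its vertex at x = 36/6 = 6, where AVC = 138 - 36·6 + 3·6^2 = $30.
P = $17 lies below min AVC = $30; no output level covers variable cost.
Shutting down limits the loss to fixed cost, $291.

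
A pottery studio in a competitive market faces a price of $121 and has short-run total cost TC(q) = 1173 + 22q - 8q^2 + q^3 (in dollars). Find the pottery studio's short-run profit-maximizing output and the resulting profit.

AVC = 22 - 8q + q^2 has its minimum $6 at q = 4; price $121 clears that bar, so the firm operates.
With MC = 22 - 16q + 3q^2, P = MC on the upward-sloping part at q* = 9.
TR = 121·9 = 1089. TC = 1173 + 279 = 1452. Profit = 1089 − 1452 = -$363.
That loss of $363 beats the $1173 the firm would lose by shutting down; producing recovers $810 of fixed cost.

Profit = -$363 at q = 9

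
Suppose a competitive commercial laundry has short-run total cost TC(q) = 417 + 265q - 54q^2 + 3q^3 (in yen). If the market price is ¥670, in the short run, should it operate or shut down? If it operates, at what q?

Produce at q = 15

Strip out fixed cost: VC = 265q - 54q^2 + 3q^3. Then AVC = 265 - 54q + 3q^2 and MC = 265 - 108q + 9q^2.
AVC hits its minimum where MC = AVC, at q = 9, giving min AVC = 265 - 54·9 + 3·9^2 = ¥22.
Because ¥670 ≥ ¥22, revenue can cover variable cost; the firm operates.
Set P = MC: 670 = 265 - 108q + 9q^2 → -405 - 108q + 9q^2 = 0. The roots are q = -3 and q = 15; the profit-maximizing output is on the rising part of MC, so q* = 15.
Check: AVC at q = 15 is ¥130 ≤ P, so revenue covers variable cost.
Profit = P·q − TC = 670·15 − 2367 = ¥7683.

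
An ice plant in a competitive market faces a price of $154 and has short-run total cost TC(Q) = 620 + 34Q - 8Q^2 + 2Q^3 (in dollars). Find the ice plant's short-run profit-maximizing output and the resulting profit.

AVC = 34 - 8Q + 2Q^2; min AVC = $26 at Q = 2. Since P = $154 ≥ min AVC, the firm produces.
With MC = 34 - 16Q + 6Q^2, P = MC on the upward-sloping part at Q* = 6.
TR = 154·6 = 924. TC = 620 + 348 = 968. Profit = 924 − 968 = -$44.
Shutting down would mean losing the fixed cost of $620, so operating at a loss of $44 is better by $576.

Profit = -$44 at Q = 6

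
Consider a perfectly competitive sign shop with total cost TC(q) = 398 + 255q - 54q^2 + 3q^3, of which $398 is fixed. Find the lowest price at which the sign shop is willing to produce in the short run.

$12 per unit

The firm shuts down when price falls below the minimum of average variable cost. AVC = VC/q = 255 - 54q + 3q^2.
At the minimum of AVC, MC = AVC. MC = 255 - 108q + 9q^2; setting MC = AVC gives 6q^2 - 54q = 0, so q = 9. min AVC = 12.
So the shutdown price is $12.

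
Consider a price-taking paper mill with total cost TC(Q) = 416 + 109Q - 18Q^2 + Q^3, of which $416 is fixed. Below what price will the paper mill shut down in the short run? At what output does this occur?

The firm shuts down when price falls below the minimum of average variable cost. AVC = VC/Q = 109 - 18Q + Q^2.
At the minimum of AVC, MC = AVC. MC = 109 - 36Q + 3Q^2; setting MC = AVC gives 2Q^2 - 18Q = 0, so Q = 9. min AVC = 28.
The firm shuts down for any P below $28.

$28 per unit, at Q = 9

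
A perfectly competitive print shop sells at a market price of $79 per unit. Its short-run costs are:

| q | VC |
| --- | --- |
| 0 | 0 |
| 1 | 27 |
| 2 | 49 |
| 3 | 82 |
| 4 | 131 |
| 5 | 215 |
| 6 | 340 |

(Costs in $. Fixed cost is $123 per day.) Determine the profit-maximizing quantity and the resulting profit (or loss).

Profit at each row (π = 79q − TC): q=0: -123; q=1: -71; q=2: -14; q=3: 32; q=4: 62; q=5: 57; q=6: 11.
Profit is maximized at q = 4. AVC there is 131/4 = $32.75 ≤ P, so producing beats shutting down (which would give -$123).

q = 4; profit = $62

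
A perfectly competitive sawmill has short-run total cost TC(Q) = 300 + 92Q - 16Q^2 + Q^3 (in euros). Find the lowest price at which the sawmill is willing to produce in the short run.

€28 per unit

The shutdown price is the minimum of AVC. VC = 92Q - 16Q^2 + Q^3, so AVC = 92 - 16Q + Q^2.
At the minimum of AVC, MC = AVC. MC = 92 - 32Q + 3Q^2; setting MC = AVC gives 2Q^2 - 16Q = 0, so Q = 8. min AVC = 28.
For P < €28 the firm produces nothing.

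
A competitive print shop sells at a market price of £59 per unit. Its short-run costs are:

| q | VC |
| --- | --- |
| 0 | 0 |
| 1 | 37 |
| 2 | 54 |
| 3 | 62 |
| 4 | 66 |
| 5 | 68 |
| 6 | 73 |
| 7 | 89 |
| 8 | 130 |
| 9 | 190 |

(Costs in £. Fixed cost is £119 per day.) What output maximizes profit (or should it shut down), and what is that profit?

Profit at each row (π = 59q − TC): q=0: -119; q=1: -97; q=2: -55; q=3: -4; q=4: 51; q=5: 108; q=6: 162; q=7: 205; q=8: 223; q=9: 222.
Profit is maximized at q = 8. AVC there is 130/8 = £16.25 ≤ P, so producing beats shutting down (which would give -£119).

q = 8; profit = £223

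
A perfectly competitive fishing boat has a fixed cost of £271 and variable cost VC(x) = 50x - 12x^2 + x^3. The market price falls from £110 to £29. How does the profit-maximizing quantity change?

AVC = 50 - 12x + x^2, minimized at x = 6 where min AVC = £14. MC = 50 - 24x + 3x^2.
With P = £110 above the shutdown price, P = MC gives x = 10.
At P = £29 ≥ min AVC, set P = MC: x = 7. The firm stays open but cuts output.

Output falls from 10 to 7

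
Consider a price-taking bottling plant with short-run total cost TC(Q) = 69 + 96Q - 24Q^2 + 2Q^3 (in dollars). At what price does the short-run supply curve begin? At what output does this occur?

The shutdown price is the minimum of AVC. VC = 96Q - 24Q^2 + 2Q^3, so AVC = 96 - 24Q + 2Q^2.
dAVC/dQ = -24 + 4Q = 0 gives Q = 6. min AVC = 96 - 24·6 + 2·6^2 = 24.
For P < $24 the firm produces nothing.

$24 per unit, at Q = 6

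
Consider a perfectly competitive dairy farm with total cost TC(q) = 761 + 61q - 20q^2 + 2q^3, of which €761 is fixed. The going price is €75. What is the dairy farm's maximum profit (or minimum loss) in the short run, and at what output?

AVC = 61 - 20q + 2q^2 has its minimum €11 at q = 5; price €75 clears that bar, so the firm operates.
MC = 61 - 40q + 6q^2. Setting P = MC and taking the root on the rising branch gives q* = 7.
TR = 75·7 = 525. TC = 761 + 133 = 894. Profit = 525 − 894 = -€369.
By producing, the firm covers all variable cost plus €392 of fixed cost; shutting down would lose the full €761.

Profit = -€369 at q = 7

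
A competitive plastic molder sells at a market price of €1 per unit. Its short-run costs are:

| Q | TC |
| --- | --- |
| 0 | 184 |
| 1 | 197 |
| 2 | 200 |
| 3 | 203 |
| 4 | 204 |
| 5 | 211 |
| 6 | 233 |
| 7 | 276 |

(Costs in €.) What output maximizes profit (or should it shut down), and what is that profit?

Q = 0 (shut down); profit = -€184

Profit at each row (π = 1Q − TC): Q=0: -184; Q=1: -196; Q=2: -198; Q=3: -200; Q=4: -200; Q=5: -206; Q=6: -227; Q=7: -269.
Profit is highest at Q = 0. Equivalently, the lowest AVC in the table is 20/4 ≈ €5 at Q = 4, and P = €1 falls below it — price never covers variable cost, so the firm shuts down and loses only its fixed cost.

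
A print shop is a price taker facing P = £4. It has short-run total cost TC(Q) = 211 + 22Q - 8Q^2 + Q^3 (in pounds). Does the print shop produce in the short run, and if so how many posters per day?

Strip out fixed cost: VC = 22Q - 8Q^2 + Q^3. Then AVC = 22 - 8Q + Q^2 and MC = 22 - 16Q + 3Q^2.
The AVC parabola has its vertex at Q = 8/2 = 4, where AVC = 22 - 8·4 + 4^2 = £6.
With P < min AVC (£4 < £6), every unit sold adds to the loss.
The firm minimizes its loss by shutting down and losing only its fixed cost of £211.

Shut down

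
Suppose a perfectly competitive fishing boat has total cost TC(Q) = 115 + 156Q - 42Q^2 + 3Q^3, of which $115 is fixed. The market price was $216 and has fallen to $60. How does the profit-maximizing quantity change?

Output falls from 10 to 8

AVC = 156 - 42Q + 3Q^2, minimized at Q = 7 where min AVC = $9. MC = 156 - 84Q + 9Q^2.
With P = $216 above the shutdown price, P = MC gives Q = 10.
At P = $60 ≥ min AVC, set P = MC: Q = 8. The firm stays open but cuts output.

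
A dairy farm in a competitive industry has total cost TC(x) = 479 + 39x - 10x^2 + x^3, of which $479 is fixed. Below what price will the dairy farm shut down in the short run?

Short-run supply begins at min AVC. From VC = 39x - 10x^2 + x^3, AVC = 39 - 10x + x^2.
dAVC/dx = -10 + 2x = 0 gives x = 5. min AVC = 39 - 10·5 + 5^2 = 14.
So the shutdown price is $14.

$14 per unit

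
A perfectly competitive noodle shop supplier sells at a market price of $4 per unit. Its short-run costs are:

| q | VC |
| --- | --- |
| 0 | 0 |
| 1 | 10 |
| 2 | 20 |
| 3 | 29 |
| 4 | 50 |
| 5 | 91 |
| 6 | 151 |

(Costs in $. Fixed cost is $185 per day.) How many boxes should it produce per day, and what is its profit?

Compute π = P·q − TC at each output: q=0: -185; q=1: -191; q=2: -197; q=3: -202; q=4: -219; q=5: -256; q=6: -312.
Profit is highest at q = 0. Equivalently, the lowest AVC in the table is 29/3 ≈ $9.67 at q = 3, and P = $4 falls below it — price never covers variable cost, so the firm shuts down and loses only its fixed cost.

q = 0 (shut down); profit = -$185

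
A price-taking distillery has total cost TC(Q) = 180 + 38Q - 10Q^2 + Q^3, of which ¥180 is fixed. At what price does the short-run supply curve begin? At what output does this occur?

¥13 per unit, at Q = 5

Short-run supply begins at min AVC. From VC = 38Q - 10Q^2 + Q^3, AVC = 38 - 10Q + Q^2.
At the minimum of AVC, MC = AVC. MC = 38 - 20Q + 3Q^2; setting MC = AVC gives 2Q^2 - 10Q = 0, so Q = 5. min AVC = 13.
For P < ¥13 the firm produces nothing.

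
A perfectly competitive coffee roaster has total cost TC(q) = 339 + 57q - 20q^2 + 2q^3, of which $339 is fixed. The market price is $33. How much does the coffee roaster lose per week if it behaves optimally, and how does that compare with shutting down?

AVC = 57 - 20q + 2q^2; min AVC = $7 at q = 5. Since P = $33 ≥ min AVC, the firm produces.
MC = 57 - 40q + 6q^2. Setting P = MC and taking the root on the rising branch gives q* = 6.
TR = 33·6 = 198. TC = 339 + 54 = 393. Profit = 198 − 393 = -$195.
By producing, the firm covers all variable cost plus $144 of fixed cost; shutting down would lose the full $339.

Profit = -$195 at q = 6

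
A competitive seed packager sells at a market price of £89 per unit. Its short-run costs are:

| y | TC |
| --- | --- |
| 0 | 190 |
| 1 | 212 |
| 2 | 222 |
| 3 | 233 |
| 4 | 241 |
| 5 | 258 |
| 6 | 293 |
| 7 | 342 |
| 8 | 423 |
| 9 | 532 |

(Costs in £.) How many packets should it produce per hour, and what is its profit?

Tabulate TR − TC: y=0: -190; y=1: -123; y=2: -44; y=3: 34; y=4: 115; y=5: 187; y=6: 241; y=7: 281; y=8: 289; y=9: 269.
Profit is maximized at y = 8. AVC there is 233/8 = £29.12 ≤ P, so producing beats shutting down (which would give -£190).

y = 8; profit = £289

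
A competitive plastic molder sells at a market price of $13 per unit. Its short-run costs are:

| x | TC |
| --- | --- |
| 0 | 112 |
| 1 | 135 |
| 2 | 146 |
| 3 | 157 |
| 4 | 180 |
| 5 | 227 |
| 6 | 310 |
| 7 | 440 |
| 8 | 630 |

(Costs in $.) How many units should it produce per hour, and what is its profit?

Profit at each row (π = 13x − TC): x=0: -112; x=1: -122; x=2: -120; x=3: -118; x=4: -128; x=5: -162; x=6: -232; x=7: -349; x=8: -526.
Profit is highest at x = 0. Equivalently, the lowest AVC in the table is 45/3 ≈ $15 at x = 3, and P = $13 falls below it — price never covers variable cost, so the firm shuts down and loses only its fixed cost.

x = 0 (shut down); profit = -$112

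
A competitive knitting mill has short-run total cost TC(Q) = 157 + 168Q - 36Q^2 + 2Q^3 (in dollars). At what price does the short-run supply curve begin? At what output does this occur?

The shutdown price is the minimum of AVC. VC = 168Q - 36Q^2 + 2Q^3, so AVC = 168 - 36Q + 2Q^2.
dAVC/dQ = -36 + 4Q = 0 gives Q = 9. min AVC = 168 - 36·9 + 2·9^2 = 6.
The firm shuts down for any P below $6.

$6 per unit, at Q = 9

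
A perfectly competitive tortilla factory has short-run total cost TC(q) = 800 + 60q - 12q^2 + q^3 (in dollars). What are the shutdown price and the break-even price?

Shutdown price = $24; break-even price = $120

AVC = 60 - 12q + q^2; minimized at q = 6, giving min AVC = $24. That is the shutdown price.
ATC = 800/q + 60 - 12q + q^2. Setting dATC/dq = −800/q^2 − 12 + 2q = 0 gives q = 10 (since 2·10^3 − 12·10^2 = 800).
min ATC = 800/10 + 60 − 12·10 + 10^2 = $120. That is the break-even price.
For $24 ≤ P < $120 the firm produces at a loss; below $24 it shuts down.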